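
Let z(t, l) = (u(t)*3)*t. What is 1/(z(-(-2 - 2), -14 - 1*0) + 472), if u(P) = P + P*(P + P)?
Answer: 1/904 ≈ 0.0011062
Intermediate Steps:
u(P) = P + 2*P**2 (u(P) = P + P*(2*P) = P + 2*P**2)
z(t, l) = 3*t**2*(1 + 2*t) (z(t, l) = ((t*(1 + 2*t))*3)*t = (3*t*(1 + 2*t))*t = 3*t**2*(1 + 2*t))
1/(z(-(-2 - 2), -14 - 1*0) + 472) = 1/((-(-2 - 2))**2*(3 + 6*(-(-2 - 2))) + 472) = 1/((-1*(-4))**2*(3 + 6*(-1*(-4))) + 472) = 1/(4**2*(3 + 6*4) + 472) = 1/(16*(3 + 24) + 472) = 1/(16*27 + 472) = 1/(432 + 472) = 1/904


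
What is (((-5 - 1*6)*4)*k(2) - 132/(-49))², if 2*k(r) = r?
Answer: 4096576/2401 ≈ 1706.2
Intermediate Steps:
k(r) = r/2
(((-5 - 1*6)*4)*k(2) - 132/(-49))² = (((-5 - 1*6)*4)*((½)*2) - 132/(-49))² = (((-5 - 6)*4)*1 - 132*(-1/49))² = (-11*4*1 + 132/49)² = (-44*1 + 132/49)² = (-44 + 132/49)² = (-2024/49)² = 4096576/2401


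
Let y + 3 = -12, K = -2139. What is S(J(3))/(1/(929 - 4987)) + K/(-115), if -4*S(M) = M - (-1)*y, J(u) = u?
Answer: -60777/5 ≈ -12155.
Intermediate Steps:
y = -15 (y = -3 - 12 = -15)
S(M) = 15/4 - M/4 (S(M) = -(M - (-1)*(-15))/4 = -(M - 1*15)/4 = -(M - 15)/4 = -(-15 + M)/4 = 15/4 - M/4)
S(J(3))/(1/(929 - 4987)) + K/(-115) = (15/4 - ¼*3)/(1/(929 - 4987)) - 2139/(-115) = (15/4 - ¾)/(1/(-4058)) - 2139*(-1/115) = 3/(-1/4058) + 93/5 = 3*(-4058) + 93/5 = -12174 + 93/5 = -60777/5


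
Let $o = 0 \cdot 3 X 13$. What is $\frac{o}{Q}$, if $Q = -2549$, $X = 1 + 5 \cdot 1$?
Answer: $0$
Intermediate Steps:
$X = 6$ ($X = 1 + 5 = 6$)
$o = 0$ ($o = 0 \cdot 3 \cdot 6 \cdot 13 = 0 \cdot 6 \cdot 13 = 0 \cdot 13 = 0$)
$\frac{o}{Q} = \frac{0}{-2549} = 0 \left(- \frac{1}{2549}\right) = 0$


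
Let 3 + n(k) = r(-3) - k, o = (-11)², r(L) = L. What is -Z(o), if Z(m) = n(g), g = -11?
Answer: -5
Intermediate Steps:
o = 121
n(k) = -6 - k (n(k) = -3 + (-3 - k) = -6 - k)
Z(m) = 5 (Z(m) = -6 - 1*(-11) = -6 + 11 = 5)
-Z(o) = -1*5 = -5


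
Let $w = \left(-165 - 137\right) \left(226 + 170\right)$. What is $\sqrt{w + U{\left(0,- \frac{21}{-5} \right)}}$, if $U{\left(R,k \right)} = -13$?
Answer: $i \sqrt{119605} \approx 345.84 i$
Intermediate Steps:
$w = -119592$ ($w = \left(-302\right) 396 = -119592$)
$\sqrt{w + U{\left(0,- \frac{21}{-5} \right)}} = \sqrt{-119592 - 13} = \sqrt{-119605} = i \sqrt{119605}$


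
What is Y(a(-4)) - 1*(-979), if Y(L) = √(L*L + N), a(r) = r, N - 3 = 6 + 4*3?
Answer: 979 + √37 ≈ 985.08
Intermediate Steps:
N = 21 (N = 3 + (6 + 4*3) = 3 + (6 + 12) = 3 + 18 = 21)
Y(L) = √(21 + L²) (Y(L) = √(L*L + 21) = √(L² + 21) = √(21 + L²))
Y(a(-4)) - 1*(-979) = √(21 + (-4)²) - 1*(-979) = √(21 + 16) + 979 = √37 + 979 = 979 + √37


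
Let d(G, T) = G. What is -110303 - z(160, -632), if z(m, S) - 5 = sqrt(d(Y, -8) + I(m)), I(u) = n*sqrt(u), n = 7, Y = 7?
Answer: -110308 - sqrt(7 + 28*sqrt(10)) ≈ -1.1032e+5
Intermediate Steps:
I(u) = 7*sqrt(u)
z(m, S) = 5 + sqrt(7 + 7*sqrt(m))
-110303 - z(160, -632) = -110303 - (5 + sqrt(7 + 7*sqrt(160))) = -110303 - (5 + sqrt(7 + 7*(4*sqrt(10)))) = -110303 - (5 + sqrt(7 + 28*sqrt(10))) = -110303 + (-5 - sqrt(7 + 28*sqrt(10))) = -110308 - sqrt(7 + 28*sqrt(10))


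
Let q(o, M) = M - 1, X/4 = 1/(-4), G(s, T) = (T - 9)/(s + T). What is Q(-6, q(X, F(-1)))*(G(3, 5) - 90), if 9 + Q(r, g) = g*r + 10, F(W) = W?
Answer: -2353/2 ≈ -1176.5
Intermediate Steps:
G(s, T) = (-9 + T)/(T + s)
X = -1 (X = 4/(-4) = 4*(-1/4) = -1)
q(o, M) = -1 + M
Q(r, g) = 1 + g*r (Q(r, g) = -9 + (g*r + 10) = -9 + (10 + g*r) = 1 + g*r)
Q(-6, q(X, F(-1)))*(G(3, 5) - 90) = (1 + (-1 - 1)*(-6))*((-9 + 5)/(5 + 3) - 90) = (1 - 2*(-6))*(-4/8 - 90) = (1 + 12)*((1/8)*(-4) - 90) = 13*(-1/2 - 90) = 13*(-181/2) = -2353/2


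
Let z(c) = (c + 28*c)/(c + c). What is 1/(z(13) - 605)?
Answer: -2/1181 ≈ -0.0016935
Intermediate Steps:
z(c) = 29/2 (z(c) = (29*c)/((2*c)) = (29*c)*(1/(2*c)) = 29/2)
1/(z(13) - 605) = 1/(29/2 - 605) = 1/(-1181/2) = -2/1181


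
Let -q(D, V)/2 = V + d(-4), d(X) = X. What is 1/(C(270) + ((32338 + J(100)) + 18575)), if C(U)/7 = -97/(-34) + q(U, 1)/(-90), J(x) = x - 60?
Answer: 510/25995977 ≈ 1.9618e-5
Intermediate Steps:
q(D, V) = 8 - 2*V (q(D, V) = -2*(V - 4) = -2*(-4 + V) = 8 - 2*V)
J(x) = -60 + x
C(U) = 9947/510 (C(U) = 7*(-97/(-34) + (8 - 2*1)/(-90)) = 7*(-97*(-1/34) + (8 - 2)*(-1/90)) = 7*(97/34 + 6*(-1/90)) = 7*(97/34 - 1/15) = 7*(1421/510) = 9947/510)
1/(C(270) + ((32338 + J(100)) + 18575)) = 1/(9947/510 + ((32338 + (-60 + 100)) + 18575)) = 1/(9947/510 + ((32338 + 40) + 18575)) = 1/(9947/510 + (32378 + 18575)) = 1/(9947/510 + 50953) = 1/(25995977/510) = 510/25995977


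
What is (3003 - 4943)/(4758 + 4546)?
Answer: -485/2326 ≈ -0.20851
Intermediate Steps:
(3003 - 4943)/(4758 + 4546) = -1940/9304 = -1940*1/9304 = -485/2326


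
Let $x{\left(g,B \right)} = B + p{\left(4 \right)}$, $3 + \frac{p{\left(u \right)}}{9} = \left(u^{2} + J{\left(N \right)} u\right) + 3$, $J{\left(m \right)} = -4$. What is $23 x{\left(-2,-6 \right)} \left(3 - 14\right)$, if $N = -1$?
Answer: $1518$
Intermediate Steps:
$p{\left(u \right)} = - 36 u + 9 u^{2}$ ($p{\left(u \right)} = -27 + 9 \left(\left(u^{2} - 4 u\right) + 3\right) = -27 + 9 \left(3 + u^{2} - 4 u\right) = -27 + \left(27 - 36 u + 9 u^{2}\right) = - 36 u + 9 u^{2}$)
$x{\left(g,B \right)} = B$ ($x{\left(g,B \right)} = B + 9 \cdot 4 \left(-4 + 4\right) = B + 9 \cdot 4 \cdot 0 = B + 0 = B$)
$23 x{\left(-2,-6 \right)} \left(3 - 14\right) = 23 \left(-6\right) \left(3 - 14\right) = \left(-138\right) \left(-11\right) = 1518$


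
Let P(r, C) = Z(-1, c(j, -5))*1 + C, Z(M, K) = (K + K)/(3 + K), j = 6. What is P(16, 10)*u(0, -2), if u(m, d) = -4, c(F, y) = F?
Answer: -136/3 ≈ -45.333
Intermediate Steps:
Z(M, K) = 2*K/(3 + K) (Z(M, K) = (2*K)/(3 + K) = 2*K/(3 + K))
P(r, C) = 4/3 + C (P(r, C) = (2*6/(3 + 6))*1 + C = (2*6/9)*1 + C = (2*6*(1/9))*1 + C = (4/3)*1 + C = 4/3 + C)
P(16, 10)*u(0, -2) = (4/3 + 10)*(-4) = (34/3)*(-4) = -136/3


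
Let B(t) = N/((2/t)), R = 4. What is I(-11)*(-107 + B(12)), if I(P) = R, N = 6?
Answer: -284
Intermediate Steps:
B(t) = 3*t (B(t) = 6/((2/t)) = 6*(t/2) = 3*t)
I(P) = 4
I(-11)*(-107 + B(12)) = 4*(-107 + 3*12) = 4*(-107 + 36) = 4*(-71) = -284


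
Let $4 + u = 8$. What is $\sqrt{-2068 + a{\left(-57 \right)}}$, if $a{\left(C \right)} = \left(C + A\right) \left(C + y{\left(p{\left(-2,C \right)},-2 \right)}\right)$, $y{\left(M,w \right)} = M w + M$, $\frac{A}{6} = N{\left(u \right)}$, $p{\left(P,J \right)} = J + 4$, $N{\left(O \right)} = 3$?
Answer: $2 i \sqrt{478} \approx 43.726 i$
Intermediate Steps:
$u = 4$ ($u = -4 + 8 = 4$)
$p{\left(P,J \right)} = 4 + J$
$A = 18$ ($A = 6 \cdot 3 = 18$)
$y{\left(M,w \right)} = M + M w$
$a{\left(C \right)} = -72 - 4 C$ ($a{\left(C \right)} = \left(C + 18\right) \left(C + \left(4 + C\right) \left(1 - 2\right)\right) = \left(18 + C\right) \left(C + \left(4 + C\right) \left(-1\right)\right) = \left(18 + C\right) \left(C - \left(4 + C\right)\right) = \left(18 + C\right) \left(-4\right) = -72 - 4 C$)
$\sqrt{-2068 + a{\left(-57 \right)}} = \sqrt{-2068 - -156} = \sqrt{-2068 + \left(-72 + 228\right)} = \sqrt{-2068 + 156} = \sqrt{-1912} = 2 i \sqrt{478}$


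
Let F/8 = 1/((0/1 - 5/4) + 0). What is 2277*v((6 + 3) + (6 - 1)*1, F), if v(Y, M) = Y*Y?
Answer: 446292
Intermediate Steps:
F = -32/5 (F = 8/((0/1 - 5/4) + 0) = 8/((0*1 - 5*¼) + 0) = 8/((0 - 5/4) + 0) = 8/(-5/4 + 0) = 8/(-5/4) = 8*(-⅘) = -32/5 ≈ -6.4000)
v(Y, M) = Y²
2277*v((6 + 3) + (6 - 1)*1, F) = 2277*((6 + 3) + (6 - 1)*1)² = 2277*(9 + 5*1)² = 2277*(9 + 5)² = 2277*14² = 2277*196 = 446292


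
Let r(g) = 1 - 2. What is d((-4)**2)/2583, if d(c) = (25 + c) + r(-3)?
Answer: 40/2583 ≈ 0.015486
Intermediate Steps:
r(g) = -1
d(c) = 24 + c (d(c) = (25 + c) - 1 = 24 + c)
d((-4)**2)/2583 = (24 + (-4)**2)/2583 = (24 + 16)*(1/2583) = 40*(1/2583) = 40/2583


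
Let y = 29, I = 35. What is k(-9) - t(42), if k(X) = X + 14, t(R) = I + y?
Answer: -59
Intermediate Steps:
t(R) = 64 (t(R) = 35 + 29 = 64)
k(X) = 14 + X
k(-9) - t(42) = (14 - 9) - 1*64 = 5 - 64 = -59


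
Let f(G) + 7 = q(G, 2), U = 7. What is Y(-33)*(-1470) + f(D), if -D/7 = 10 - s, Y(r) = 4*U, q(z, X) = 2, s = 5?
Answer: -41165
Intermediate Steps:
Y(r) = 28 (Y(r) = 4*7 = 28)
D = -35 (D = -7*(10 - 1*5) = -7*(10 - 5) = -7*5 = -35)
f(G) = -5 (f(G) = -7 + 2 = -5)
Y(-33)*(-1470) + f(D) = 28*(-1470) - 5 = -41160 - 5 = -41165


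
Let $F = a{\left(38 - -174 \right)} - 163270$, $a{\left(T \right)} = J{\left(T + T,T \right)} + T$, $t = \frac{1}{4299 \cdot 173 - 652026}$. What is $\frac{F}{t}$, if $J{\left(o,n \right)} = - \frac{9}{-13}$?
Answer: $- \frac{194382736245}{13} \approx -1.4953 \cdot 10^{10}$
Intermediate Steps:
$J{\left(o,n \right)} = \frac{9}{13}$ ($J{\left(o,n \right)} = \left(-9\right) \left(- \frac{1}{13}\right) = \frac{9}{13}$)
$t = \frac{1}{91701}$ ($t = \frac{1}{743727 - 652026} = \frac{1}{91701} \approx 1.0905 \cdot 10^{-5}$)
$a{\left(T \right)} = \frac{9}{13} + T$
$F = - \frac{2119745}{13}$ ($F = \left(\frac{9}{13} + \left(38 - -174\right)\right) - 163270 = \left(\frac{9}{13} + \left(38 + 174\right)\right) - 163270 = \left(\frac{9}{13} + 212\right) - 163270 = \frac{2765}{13} - 163270 = - \frac{2119745}{13} \approx -1.6306 \cdot 10^{5}$)
$\frac{F}{t} = - \frac{2119745 \frac{1}{\frac{1}{91701}}}{13} = \left(- \frac{2119745}{13}\right) 91701 = - \frac{194382736245}{13}$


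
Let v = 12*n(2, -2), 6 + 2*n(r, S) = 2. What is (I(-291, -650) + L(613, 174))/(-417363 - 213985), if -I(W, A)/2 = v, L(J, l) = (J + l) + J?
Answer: -362/157837 ≈ -0.0022935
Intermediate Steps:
n(r, S) = -2 (n(r, S) = -3 + (1/2)*2 = -3 + 1 = -2)
L(J, l) = l + 2*J
v = -24 (v = 12*(-2) = -24)
I(W, A) = 48 (I(W, A) = -2*(-24) = 48)
(I(-291, -650) + L(613, 174))/(-417363 - 213985) = (48 + (174 + 2*613))/(-417363 - 213985) = (48 + (174 + 1226))/(-631348) = (48 + 1400)*(-1/631348) = 1448*(-1/631348) = -362/157837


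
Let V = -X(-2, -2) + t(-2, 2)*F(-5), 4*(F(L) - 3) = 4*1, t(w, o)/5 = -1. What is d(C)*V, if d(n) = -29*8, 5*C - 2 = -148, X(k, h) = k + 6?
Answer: 5568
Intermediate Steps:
t(w, o) = -5 (t(w, o) = 5*(-1) = -5)
X(k, h) = 6 + k
C = -146/5 (C = 2/5 + (1/5)*(-148) = 2/5 - 148/5 = -146/5 ≈ -29.200)
F(L) = 4 (F(L) = 3 + (4*1)/4 = 3 + (1/4)*4 = 3 + 1 = 4)
V = -24 (V = -(6 - 2) - 5*4 = -1*4 - 20 = -4 - 20 = -24)
d(n) = -232
d(C)*V = -232*(-24) = 5568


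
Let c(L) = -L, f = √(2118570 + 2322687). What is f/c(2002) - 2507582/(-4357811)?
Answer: 2507582/4357811 - 3*√493473/2002 ≈ -0.47724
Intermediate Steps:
f = 3*√493473 (f = √4441257 = 3*√493473 ≈ 2107.4)
f/c(2002) - 2507582/(-4357811) = (3*√493473)/((-1*2002)) - 2507582/(-4357811) = (3*√493473)/(-2002) - 2507582*(-1/4357811) = (3*√493473)*(-1/2002) + 2507582/4357811 = -3*√493473/2002 + 2507582/4357811 = 2507582/4357811 - 3*√493473/2002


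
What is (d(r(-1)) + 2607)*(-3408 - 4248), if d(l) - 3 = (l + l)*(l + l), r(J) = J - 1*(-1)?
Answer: -19982160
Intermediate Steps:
r(J) = 1 + J (r(J) = J + 1 = 1 + J)
d(l) = 3 + 4*l² (d(l) = 3 + (l + l)*(l + l) = 3 + (2*l)*(2*l) = 3 + 4*l²)
(d(r(-1)) + 2607)*(-3408 - 4248) = ((3 + 4*(1 - 1)²) + 2607)*(-3408 - 4248) = ((3 + 4*0²) + 2607)*(-7656) = ((3 + 4*0) + 2607)*(-7656) = ((3 + 0) + 2607)*(-7656) = (3 + 2607)*(-7656) = 2610*(-7656) = -19982160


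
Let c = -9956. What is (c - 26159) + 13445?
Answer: -22670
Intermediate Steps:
(c - 26159) + 13445 = (-9956 - 26159) + 13445 = -36115 + 13445 = -22670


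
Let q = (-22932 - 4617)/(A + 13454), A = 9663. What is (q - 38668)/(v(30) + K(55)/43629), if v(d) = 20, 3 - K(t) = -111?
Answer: -13000216097815/6724689066 ≈ -1933.2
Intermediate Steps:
K(t) = 114 (K(t) = 3 - 1*(-111) = 3 + 111 = 114)
q = -27549/23117 (q = (-22932 - 4617)/(9663 + 13454) = -27549/23117 ≈ -1.1917)
(q - 38668)/(v(30) + K(55)/43629) = (-27549/23117 - 38668)/(20 + 114/43629) = -893915705/(23117*(20 + 114*(1/43629))) = -893915705/(23117*(20 + 38/14543)) = -893915705/(23117*290898/14543) = -893915705/23117*14543/290898 = -13000216097815/6724689066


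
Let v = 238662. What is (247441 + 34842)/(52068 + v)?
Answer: 282283/290730 ≈ 0.97095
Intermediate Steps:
(247441 + 34842)/(52068 + v) = (247441 + 34842)/(52068 + 238662) = 282283/290730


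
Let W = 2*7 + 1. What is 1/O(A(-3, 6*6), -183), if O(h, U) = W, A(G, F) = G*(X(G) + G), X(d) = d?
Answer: 1/15 ≈ 0.066667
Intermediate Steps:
A(G, F) = 2*G² (A(G, F) = G*(G + G) = G*(2*G) = 2*G²)
W = 15 (W = 14 + 1 = 15)
O(h, U) = 15
1/O(A(-3, 6*6), -183) = 1/15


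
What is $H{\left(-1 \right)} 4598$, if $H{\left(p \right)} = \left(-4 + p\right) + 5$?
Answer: $0$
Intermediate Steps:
$H{\left(p \right)} = 1 + p$
$H{\left(-1 \right)} 4598 = \left(1 - 1\right) 4598 = 0 \cdot 4598 = 0$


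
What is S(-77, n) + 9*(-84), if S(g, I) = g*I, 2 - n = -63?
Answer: -5761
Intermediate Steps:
n = 65 (n = 2 - 1*(-63) = 2 + 63 = 65)
S(g, I) = I*g
S(-77, n) + 9*(-84) = 65*(-77) + 9*(-84) = -5005 - 756 = -5761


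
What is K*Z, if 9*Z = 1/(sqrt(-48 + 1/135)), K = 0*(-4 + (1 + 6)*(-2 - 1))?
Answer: 0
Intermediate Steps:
K = 0 (K = 0*(-4 + 7*(-3)) = 0*(-4 - 21) = 0*(-25) = 0)
Z = -I*sqrt(97185)/19437 (Z = 1/(9*(sqrt(-48 + 1/135))) = 1/(9*(sqrt(-6479/135))) = 1/(9*((I*sqrt(97185)/45))) = (-3*I*sqrt(97185)/6479)/9 = -I*sqrt(97185)/19437 ≈ -0.016039*I)
K*Z = 0*(-I*sqrt(97185)/19437) = 0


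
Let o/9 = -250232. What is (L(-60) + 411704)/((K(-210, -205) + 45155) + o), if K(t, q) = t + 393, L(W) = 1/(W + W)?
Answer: -49404479/264810000 ≈ -0.18657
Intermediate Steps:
o = -2252088 (o = 9*(-250232) = -2252088)
L(W) = 1/(2*W)
K(t, q) = 393 + t
(L(-60) + 411704)/((K(-210, -205) + 45155) + o) = ((½)/(-60) + 411704)/(((393 - 210) + 45155) - 2252088) = ((½)*(-1/60) + 411704)/((183 + 45155) - 2252088) = (-1/120 + 411704)/(45338 - 2252088) = (49404479/120)/(-2206750) = (49404479/120)*(-1/2206750) = -49404479/264810000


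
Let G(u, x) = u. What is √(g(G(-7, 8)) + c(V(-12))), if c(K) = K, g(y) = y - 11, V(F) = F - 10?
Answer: 2*I*√10 ≈ 6.3246*I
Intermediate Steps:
V(F) = -10 + F
g(y) = -11 + y
√(g(G(-7, 8)) + c(V(-12))) = √((-11 - 7) + (-10 - 12)) = √(-18 - 22) = √(-40) = 2*I*√10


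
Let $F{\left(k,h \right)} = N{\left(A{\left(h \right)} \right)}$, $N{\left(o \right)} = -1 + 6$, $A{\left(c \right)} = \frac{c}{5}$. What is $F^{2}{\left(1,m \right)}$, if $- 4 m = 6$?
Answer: $25$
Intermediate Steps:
$A{\left(c \right)} = \frac{c}{5}$ ($A{\left(c \right)} = c \frac{1}{5} = \frac{c}{5}$)
$N{\left(o \right)} = 5$
$m = - \frac{3}{2}$ ($m = \left(- \frac{1}{4}\right) 6 = - \frac{3}{2} \approx -1.5$)
$F{\left(k,h \right)} = 5$
$F^{2}{\left(1,m \right)} = 5^{2} = 25$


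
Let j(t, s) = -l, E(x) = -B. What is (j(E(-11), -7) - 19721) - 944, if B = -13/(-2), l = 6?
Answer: -20671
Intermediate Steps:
B = 13/2 (B = -13*(-1/2) = 13/2 ≈ 6.5000)
E(x) = -13/2 (E(x) = -1*13/2 = -13/2)
j(t, s) = -6 (j(t, s) = -1*6 = -6)
(j(E(-11), -7) - 19721) - 944 = (-6 - 19721) - 944 = -19727 - 944 = -20671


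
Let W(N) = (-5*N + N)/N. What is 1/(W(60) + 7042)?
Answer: 1/7038 ≈ 0.00014209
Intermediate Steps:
W(N) = -4 (W(N) = (-4*N)/N = -4)
1/(W(60) + 7042) = 1/(-4 + 7042) = 1/7038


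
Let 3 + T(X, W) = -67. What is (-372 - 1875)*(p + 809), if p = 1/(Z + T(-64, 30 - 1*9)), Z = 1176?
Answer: -287216355/158 ≈ -1.8178e+6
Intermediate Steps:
T(X, W) = -70 (T(X, W) = -3 - 67 = -70)
p = 1/1106 (p = 1/(1176 - 70) = 1/1106 ≈ 0.00090416)
(-372 - 1875)*(p + 809) = (-372 - 1875)*(1/1106 + 809) = -2247*894755/1106 = -287216355/158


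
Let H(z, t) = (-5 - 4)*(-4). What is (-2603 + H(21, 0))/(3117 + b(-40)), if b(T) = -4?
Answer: -2567/3113 ≈ -0.82461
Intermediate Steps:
H(z, t) = 36 (H(z, t) = -9*(-4) = 36)
(-2603 + H(21, 0))/(3117 + b(-40)) = (-2603 + 36)/(3117 - 4) = -2567/3113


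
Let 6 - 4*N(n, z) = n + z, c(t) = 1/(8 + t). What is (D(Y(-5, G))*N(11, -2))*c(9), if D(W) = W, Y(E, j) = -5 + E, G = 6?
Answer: 15/34 ≈ 0.44118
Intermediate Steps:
N(n, z) = 3/2 - n/4 - z/4 (N(n, z) = 3/2 - (n + z)/4 = 3/2 + (-n/4 - z/4) = 3/2 - n/4 - z/4)
(D(Y(-5, G))*N(11, -2))*c(9) = ((-5 - 5)*(3/2 - 1/4*11 - 1/4*(-2)))/(8 + 9) = -10*(3/2 - 11/4 + 1/2)/17 = -10*(-3/4)*(1/17) = (15/2)*(1/17) = 15/34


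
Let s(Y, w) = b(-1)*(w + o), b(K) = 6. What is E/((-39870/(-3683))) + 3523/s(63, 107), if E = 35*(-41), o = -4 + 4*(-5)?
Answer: -41525338/330921 ≈ -125.48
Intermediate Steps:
o = -24 (o = -4 - 20 = -24)
s(Y, w) = -144 + 6*w (s(Y, w) = 6*(w - 24) = 6*(-24 + w) = -144 + 6*w)
E = -1435
E/((-39870/(-3683))) + 3523/s(63, 107) = -1435/((-39870/(-3683))) + 3523/(-144 + 6*107) = -1435/((-39870*(-1/3683))) + 3523/(-144 + 642) = -1435/39870/3683 + 3523/498 = -1435*3683/39870 + 3523*(1/498) = -1057021/7974 + 3523/498 = -41525338/330921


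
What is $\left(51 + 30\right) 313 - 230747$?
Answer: $-205394$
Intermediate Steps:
$\left(51 + 30\right) 313 - 230747 = 81 \cdot 313 - 230747 = 25353 - 230747 = -205394$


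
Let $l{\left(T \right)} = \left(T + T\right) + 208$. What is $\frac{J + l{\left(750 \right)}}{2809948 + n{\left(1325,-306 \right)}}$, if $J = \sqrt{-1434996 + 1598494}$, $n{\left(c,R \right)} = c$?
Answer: $\frac{1708}{2811273} + \frac{\sqrt{163498}}{2811273} \approx 0.00075139$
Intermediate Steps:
$l{\left(T \right)} = 208 + 2 T$ ($l{\left(T \right)} = 2 T + 208 = 208 + 2 T$)
$J = \sqrt{163498} \approx 404.35$
$\frac{J + l{\left(750 \right)}}{2809948 + n{\left(1325,-306 \right)}} = \frac{\sqrt{163498} + \left(208 + 2 \cdot 750\right)}{2809948 + 1325} = \frac{\sqrt{163498} + \left(208 + 1500\right)}{2811273} = \left(\sqrt{163498} + 1708\right) \frac{1}{2811273} = \left(1708 + \sqrt{163498}\right) \frac{1}{2811273} = \frac{1708}{2811273} + \frac{\sqrt{163498}}{2811273}$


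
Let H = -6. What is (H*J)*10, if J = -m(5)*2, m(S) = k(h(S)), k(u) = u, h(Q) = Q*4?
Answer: 2400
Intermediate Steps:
h(Q) = 4*Q
m(S) = 4*S
J = -40 (J = -4*5*2 = -20*2 = -1*40 = -40)
(H*J)*10 = -6*(-40)*10 = 240*10 = 2400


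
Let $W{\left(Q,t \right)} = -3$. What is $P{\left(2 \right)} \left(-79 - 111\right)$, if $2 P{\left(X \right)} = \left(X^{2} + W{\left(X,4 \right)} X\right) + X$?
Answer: $0$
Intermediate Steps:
$P{\left(X \right)} = \frac{X^{2}}{2} - X$ ($P{\left(X \right)} = \frac{\left(X^{2} - 3 X\right) + X}{2} = \frac{X^{2} - 2 X}{2} = \frac{X^{2}}{2} - X$)
$P{\left(2 \right)} \left(-79 - 111\right) = \frac{1}{2} \cdot 2 \left(-2 + 2\right) \left(-79 - 111\right) = \frac{1}{2} \cdot 2 \cdot 0 \left(-190\right) = 0 \left(-190\right) = 0$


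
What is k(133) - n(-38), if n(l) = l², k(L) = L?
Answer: -1311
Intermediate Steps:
k(133) - n(-38) = 133 - 1*(-38)² = 133 - 1*1444 = 133 - 1444 = -1311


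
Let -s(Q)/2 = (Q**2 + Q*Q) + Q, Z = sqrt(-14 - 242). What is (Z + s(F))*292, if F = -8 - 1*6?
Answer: -220752 + 4672*I ≈ -2.2075e+5 + 4672.0*I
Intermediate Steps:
F = -14 (F = -8 - 6 = -14)
Z = 16*I (Z = sqrt(-256) = 16*I ≈ 16.0*I)
s(Q) = -4*Q**2 - 2*Q (s(Q) = -2*((Q**2 + Q*Q) + Q) = -2*((Q**2 + Q**2) + Q) = -2*(2*Q**2 + Q) = -2*(Q + 2*Q**2) = -4*Q**2 - 2*Q)
(Z + s(F))*292 = (16*I - 2*(-14)*(1 + 2*(-14)))*292 = (16*I - 2*(-14)*(1 - 28))*292 = (16*I - 2*(-14)*(-27))*292 = (16*I - 756)*292 = (-756 + 16*I)*292 = -220752 + 4672*I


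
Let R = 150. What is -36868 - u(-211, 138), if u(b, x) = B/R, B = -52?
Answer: -2765074/75 ≈ -36868.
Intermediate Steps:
u(b, x) = -26/75 (u(b, x) = -52/150 = -52*1/150 = -26/75)
-36868 - u(-211, 138) = -36868 - 1*(-26/75) = -36868 + 26/75 = -2765074/75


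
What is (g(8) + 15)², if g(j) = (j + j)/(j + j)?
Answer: 256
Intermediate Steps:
g(j) = 1 (g(j) = (2*j)/((2*j)) = (2*j)*(1/(2*j)) = 1)
(g(8) + 15)² = (1 + 15)² = 16² = 256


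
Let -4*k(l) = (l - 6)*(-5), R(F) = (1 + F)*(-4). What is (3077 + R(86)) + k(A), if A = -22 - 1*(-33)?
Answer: 10941/4 ≈ 2735.3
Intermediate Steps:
A = 11 (A = -22 + 33 = 11)
R(F) = -4 - 4*F
k(l) = -15/2 + 5*l/4 (k(l) = -(l - 6)*(-5)/4 = -(-6 + l)*(-5)/4 = -(30 - 5*l)/4 = -15/2 + 5*l/4)
(3077 + R(86)) + k(A) = (3077 + (-4 - 4*86)) + (-15/2 + (5/4)*11) = (3077 + (-4 - 344)) + (-15/2 + 55/4) = (3077 - 348) + 25/4 = 2729 + 25/4 = 10941/4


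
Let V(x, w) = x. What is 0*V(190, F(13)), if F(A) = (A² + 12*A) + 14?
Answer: 0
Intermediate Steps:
F(A) = 14 + A² + 12*A
0*V(190, F(13)) = 0*190 = 0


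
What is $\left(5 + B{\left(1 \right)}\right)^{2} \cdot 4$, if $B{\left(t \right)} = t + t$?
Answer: $196$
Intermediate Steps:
$B{\left(t \right)} = 2 t$
$\left(5 + B{\left(1 \right)}\right)^{2} \cdot 4 = \left(5 + 2 \cdot 1\right)^{2} \cdot 4 = \left(5 + 2\right)^{2} \cdot 4 = 7^{2} \cdot 4 = 49 \cdot 4 = 196$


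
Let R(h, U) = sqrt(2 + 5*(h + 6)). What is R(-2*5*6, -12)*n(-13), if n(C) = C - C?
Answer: 0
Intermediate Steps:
R(h, U) = sqrt(32 + 5*h) (R(h, U) = sqrt(2 + 5*(6 + h)) = sqrt(2 + (30 + 5*h)) = sqrt(32 + 5*h))
n(C) = 0
R(-2*5*6, -12)*n(-13) = sqrt(32 + 5*(-2*5*6))*0 = sqrt(32 + 5*(-10*6))*0 = sqrt(32 + 5*(-60))*0 = sqrt(32 - 300)*0 = sqrt(-268)*0 = (2*I*sqrt(67))*0 = 0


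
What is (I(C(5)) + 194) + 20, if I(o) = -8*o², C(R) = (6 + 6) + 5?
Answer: -2098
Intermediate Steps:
C(R) = 17 (C(R) = 12 + 5 = 17)
(I(C(5)) + 194) + 20 = (-8*17² + 194) + 20 = (-8*289 + 194) + 20 = (-2312 + 194) + 20 = -2118 + 20 = -2098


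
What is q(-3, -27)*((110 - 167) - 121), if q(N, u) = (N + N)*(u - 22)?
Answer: -52332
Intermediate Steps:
q(N, u) = 2*N*(-22 + u) (q(N, u) = (2*N)*(-22 + u) = 2*N*(-22 + u))
q(-3, -27)*((110 - 167) - 121) = (2*(-3)*(-22 - 27))*((110 - 167) - 121) = (2*(-3)*(-49))*(-57 - 121) = 294*(-178) = -52332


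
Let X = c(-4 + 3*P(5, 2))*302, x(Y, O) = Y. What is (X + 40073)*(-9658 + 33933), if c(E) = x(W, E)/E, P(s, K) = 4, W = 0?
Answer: 972772075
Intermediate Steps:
c(E) = 0 (c(E) = 0/E = 0)
X = 0 (X = 0*302 = 0)
(X + 40073)*(-9658 + 33933) = (0 + 40073)*(-9658 + 33933) = 40073*24275 = 972772075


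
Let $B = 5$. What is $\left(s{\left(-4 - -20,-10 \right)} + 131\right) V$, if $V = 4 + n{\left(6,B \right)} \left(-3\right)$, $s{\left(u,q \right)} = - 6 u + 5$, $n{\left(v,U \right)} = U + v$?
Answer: $-1160$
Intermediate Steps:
$s{\left(u,q \right)} = 5 - 6 u$
$V = -29$ ($V = 4 + \left(5 + 6\right) \left(-3\right) = 4 + 11 \left(-3\right) = 4 - 33 = -29$)
$\left(s{\left(-4 - -20,-10 \right)} + 131\right) V = \left(\left(5 - 6 \left(-4 - -20\right)\right) + 131\right) \left(-29\right) = \left(\left(5 - 6 \left(-4 + 20\right)\right) + 131\right) \left(-29\right) = \left(\left(5 - 96\right) + 131\right) \left(-29\right) = \left(-91 + 131\right) \left(-29\right) = 40 \left(-29\right) = -1160$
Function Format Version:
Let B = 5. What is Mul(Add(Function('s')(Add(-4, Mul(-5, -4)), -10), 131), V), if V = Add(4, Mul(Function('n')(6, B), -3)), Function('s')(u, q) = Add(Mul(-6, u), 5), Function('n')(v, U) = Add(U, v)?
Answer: -1160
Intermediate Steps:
Function('s')(u, q) = Add(5, Mul(-6, u))
V = -29 (V = Add(4, Mul(Add(5, 6), -3)) = Add(4, Mul(11, -3)) = Add(4, -33) = -29)
Mul(Add(Function('s')(Add(-4, Mul(-5, -4)), -10), 131), V) = Mul(Add(Add(5, Mul(-6, Add(-4, Mul(-5, -4)))), 131), -29) = Mul(Add(Add(5, Mul(-6, Add(-4, 20))), 131), -29) = Mul(Add(Add(5, Mul(-6, 16)), 131), -29) = Mul(Add(Add(5, -96), 131), -29) = Mul(Add(-91, 131), -29) = Mul(40, -29) = -1160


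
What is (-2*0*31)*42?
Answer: 0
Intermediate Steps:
(-2*0*31)*42 = (0*31)*42 = 0*42 = 0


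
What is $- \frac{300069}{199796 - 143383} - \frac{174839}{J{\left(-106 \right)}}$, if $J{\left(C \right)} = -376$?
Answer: $\frac{1392909509}{3030184} \approx 459.68$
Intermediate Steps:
$- \frac{300069}{199796 - 143383} - \frac{174839}{J{\left(-106 \right)}} = - \frac{300069}{199796 - 143383} - \frac{174839}{-376} = - \frac{300069}{199796 - 143383} - - \frac{174839}{376} = - \frac{300069}{56413} + \frac{174839}{376} = \left(-300069\right) \frac{1}{56413} + \frac{174839}{376} = - \frac{42867}{8059} + \frac{174839}{376} = \frac{1392909509}{3030184}$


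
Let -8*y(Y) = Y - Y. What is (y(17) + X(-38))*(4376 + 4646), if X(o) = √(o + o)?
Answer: 18044*I*√19 ≈ 78652.0*I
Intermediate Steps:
y(Y) = 0 (y(Y) = -(Y - Y)/8 = -⅛*0 = 0)
X(o) = √2*√o (X(o) = √(2*o) = √2*√o)
(y(17) + X(-38))*(4376 + 4646) = (0 + √2*√(-38))*(4376 + 4646) = (0 + √2*(I*√38))*9022 = (0 + 2*I*√19)*9022 = (2*I*√19)*9022 = 18044*I*√19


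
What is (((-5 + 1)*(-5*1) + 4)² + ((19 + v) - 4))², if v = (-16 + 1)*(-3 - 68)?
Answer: 2742336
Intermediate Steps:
v = 1065 (v = -15*(-71) = 1065)
(((-5 + 1)*(-5*1) + 4)² + ((19 + v) - 4))² = (((-5 + 1)*(-5*1) + 4)² + ((19 + 1065) - 4))² = ((-4*(-5) + 4)² + (1084 - 4))² = ((20 + 4)² + 1080)² = (24² + 1080)² = (576 + 1080)² = 1656² = 2742336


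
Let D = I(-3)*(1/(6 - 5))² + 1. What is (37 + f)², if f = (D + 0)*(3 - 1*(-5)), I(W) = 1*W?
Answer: 441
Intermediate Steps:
I(W) = W
D = -2 (D = -3/(6 - 5)² + 1 = -3*(1/1)² + 1 = -3*1² + 1 = -3*1 + 1 = -3 + 1 = -2)
f = -16 (f = (-2 + 0)*(3 - 1*(-5)) = -2*(3 + 5) = -2*8 = -16)
(37 + f)² = (37 - 16)² = 21² = 441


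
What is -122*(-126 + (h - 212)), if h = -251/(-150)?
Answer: 3077389/75 ≈ 41032.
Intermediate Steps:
h = 251/150 (h = -251*(-1/150) = 251/150 ≈ 1.6733)
-122*(-126 + (h - 212)) = -122*(-126 + (251/150 - 212)) = -122*(-126 - 31549/150) = -122*(-50449/150) = 3077389/75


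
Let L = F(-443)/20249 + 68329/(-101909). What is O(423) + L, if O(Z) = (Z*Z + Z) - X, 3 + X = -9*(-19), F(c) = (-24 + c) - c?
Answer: 369754714182007/2063555341 ≈ 1.7918e+5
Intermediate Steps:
F(c) = -24
X = 168 (X = -3 - 9*(-19) = -3 + 171 = 168)
O(Z) = -168 + Z + Z**2 (O(Z) = (Z*Z + Z) - 1*168 = (Z**2 + Z) - 168 = (Z + Z**2) - 168 = -168 + Z + Z**2)
L = -1386039737/2063555341 (L = -24/20249 + 68329/(-101909) = -24*1/20249 + 68329*(-1/101909) = -24/20249 - 68329/101909 = -1386039737/2063555341 ≈ -0.67168)
O(423) + L = (-168 + 423 + 423**2) - 1386039737/2063555341 = (-168 + 423 + 178929) - 1386039737/2063555341 = 179184 - 1386039737/2063555341 = 369754714182007/2063555341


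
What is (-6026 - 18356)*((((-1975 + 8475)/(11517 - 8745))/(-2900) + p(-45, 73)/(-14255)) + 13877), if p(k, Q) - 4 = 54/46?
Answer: -4458832565676224513/13178205810 ≈ -3.3835e+8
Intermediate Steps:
p(k, Q) = 119/23 (p(k, Q) = 4 + 54/46 = 4 + 54*(1/46) = 4 + 27/23 = 119/23)
(-6026 - 18356)*((((-1975 + 8475)/(11517 - 8745))/(-2900) + p(-45, 73)/(-14255)) + 13877) = (-6026 - 18356)*((((-1975 + 8475)/(11517 - 8745))/(-2900) + (119/23)/(-14255)) + 13877) = -24382*(((6500/2772)*(-1/2900) + (119/23)*(-1/14255)) + 13877) = -24382*(((6500*(1/2772))*(-1/2900) - 119/327865) + 13877) = -24382*(((1625/693)*(-1/2900) - 119/327865) + 13877) = -24382*((-65/80388 - 119/327865) + 13877) = -24382*(-30877397/26356411620 + 13877) = -24382*365747893173343/26356411620 = -4458832565676224513/13178205810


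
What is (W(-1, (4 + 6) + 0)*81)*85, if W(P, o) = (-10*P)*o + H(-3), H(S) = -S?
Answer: 709155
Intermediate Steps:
W(P, o) = 3 - 10*P*o (W(P, o) = (-10*P)*o - 1*(-3) = -10*P*o + 3 = 3 - 10*P*o)
(W(-1, (4 + 6) + 0)*81)*85 = ((3 - 10*(-1)*((4 + 6) + 0))*81)*85 = ((3 - 10*(-1)*(10 + 0))*81)*85 = ((3 - 10*(-1)*10)*81)*85 = ((3 + 100)*81)*85 = (103*81)*85 = 8343*85 = 709155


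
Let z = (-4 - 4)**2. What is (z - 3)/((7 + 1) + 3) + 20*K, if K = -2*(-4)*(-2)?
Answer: -3459/11 ≈ -314.45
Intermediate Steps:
z = 64 (z = (-8)**2 = 64)
K = -16 (K = 8*(-2) = -16)
(z - 3)/((7 + 1) + 3) + 20*K = (64 - 3)/((7 + 1) + 3) + 20*(-16) = 61/(8 + 3) - 320 = 61/11 - 320 = -3459/11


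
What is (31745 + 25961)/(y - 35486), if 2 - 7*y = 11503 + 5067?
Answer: -201971/132485 ≈ -1.5245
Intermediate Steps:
y = -16568/7 (y = 2/7 - (11503 + 5067)/7 = 2/7 - 1/7*16570 = 2/7 - 16570/7 = -16568/7 ≈ -2366.9)
(31745 + 25961)/(y - 35486) = (31745 + 25961)/(-16568/7 - 35486) = 57706/(-264970/7) = 57706*(-7/264970) = -201971/132485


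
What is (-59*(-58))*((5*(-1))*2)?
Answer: -34220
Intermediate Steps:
(-59*(-58))*((5*(-1))*2) = 3422*(-5*2) = 3422*(-10) = -34220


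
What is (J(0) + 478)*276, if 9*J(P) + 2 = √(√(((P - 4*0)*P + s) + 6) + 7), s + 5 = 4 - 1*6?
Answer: 395600/3 + 92*√(7 + I)/3 ≈ 1.3195e+5 + 5.7808*I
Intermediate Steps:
s = -7 (s = -5 + (4 - 1*6) = -5 + (4 - 6) = -5 - 2 = -7)
J(P) = -2/9 + √(7 + √(-1 + P²))/9 (J(P) = -2/9 + √(√(((P - 4*0)*P - 7) + 6) + 7)/9 = -2/9 + √(√(((P + 0)*P - 7) + 6) + 7)/9 = -2/9 + √(√((P*P - 7) + 6) + 7)/9 = -2/9 + √(√((P² - 7) + 6) + 7)/9 = -2/9 + √(√((-7 + P²) + 6) + 7)/9 = -2/9 + √(√(-1 + P²) + 7)/9 = -2/9 + √(7 + √(-1 + P²))/9)
(J(0) + 478)*276 = ((-2/9 + √(7 + √(-1 + 0²))/9) + 478)*276 = ((-2/9 + √(7 + √(-1 + 0))/9) + 478)*276 = ((-2/9 + √(7 + √(-1))/9) + 478)*276 = ((-2/9 + √(7 + I)/9) + 478)*276 = (4300/9 + √(7 + I)/9)*276 = 395600/3 + 92*√(7 + I)/3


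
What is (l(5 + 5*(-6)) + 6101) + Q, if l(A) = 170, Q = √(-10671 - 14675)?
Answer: 6271 + I*√25346 ≈ 6271.0 + 159.2*I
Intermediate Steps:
Q = I*√25346 (Q = √(-25346) = I*√25346 ≈ 159.2*I)
(l(5 + 5*(-6)) + 6101) + Q = (170 + 6101) + I*√25346 = 6271 + I*√25346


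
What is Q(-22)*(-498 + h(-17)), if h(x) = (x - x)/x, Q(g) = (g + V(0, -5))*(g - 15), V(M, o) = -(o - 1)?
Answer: -294816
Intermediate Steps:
V(M, o) = 1 - o (V(M, o) = -(-1 + o) = 1 - o)
Q(g) = (-15 + g)*(6 + g) (Q(g) = (g + (1 - 1*(-5)))*(g - 15) = (g + (1 + 5))*(-15 + g) = (g + 6)*(-15 + g) = (6 + g)*(-15 + g) = (-15 + g)*(6 + g))
h(x) = 0 (h(x) = 0/x = 0)
Q(-22)*(-498 + h(-17)) = (-90 + (-22)² - 9*(-22))*(-498 + 0) = (-90 + 484 + 198)*(-498) = 592*(-498) = -294816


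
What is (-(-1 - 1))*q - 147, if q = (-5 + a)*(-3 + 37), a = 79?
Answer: 4885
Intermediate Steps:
q = 2516 (q = (-5 + 79)*(-3 + 37) = 74*34 = 2516)
(-(-1 - 1))*q - 147 = -(-1 - 1)*2516 - 147 = -1*(-2)*2516 - 147 = 2*2516 - 147 = 5032 - 147 = 4885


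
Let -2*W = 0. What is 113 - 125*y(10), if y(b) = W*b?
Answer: 113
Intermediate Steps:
W = 0 (W = -½*0 = 0)
y(b) = 0 (y(b) = 0*b = 0)
113 - 125*y(10) = 113 - 125*0 = 113 + 0 = 113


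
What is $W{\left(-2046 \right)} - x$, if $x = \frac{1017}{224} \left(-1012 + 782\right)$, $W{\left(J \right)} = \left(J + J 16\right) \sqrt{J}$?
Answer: $\frac{116955}{112} - 34782 i \sqrt{2046} \approx 1044.2 - 1.5733 \cdot 10^{6} i$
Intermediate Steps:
$W{\left(J \right)} = 17 J^{\frac{3}{2}}$ ($W{\left(J \right)} = \left(J + 16 J\right) \sqrt{J} = 17 J \sqrt{J} = 17 J^{\frac{3}{2}}$)
$x = - \frac{116955}{112}$ ($x = 1017 \cdot \frac{1}{224} \left(-230\right) = \frac{1017}{224} \left(-230\right) = - \frac{116955}{112} \approx -1044.2$)
$W{\left(-2046 \right)} - x = 17 \left(-2046\right)^{\frac{3}{2}} - - \frac{116955}{112} = 17 \left(- 2046 i \sqrt{2046}\right) + \frac{116955}{112} = - 34782 i \sqrt{2046} + \frac{116955}{112} = \frac{116955}{112} - 34782 i \sqrt{2046}$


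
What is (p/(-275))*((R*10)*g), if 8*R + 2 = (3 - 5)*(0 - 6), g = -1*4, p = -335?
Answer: -670/11 ≈ -60.909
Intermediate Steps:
g = -4
R = 5/4 (R = -¼ + ((3 - 5)*(0 - 6))/8 = -¼ + (-2*(-6))/8 = -¼ + (⅛)*12 = -¼ + 3/2 = 5/4 ≈ 1.2500)
(p/(-275))*((R*10)*g) = (-335/(-275))*(((5/4)*10)*(-4)) = (-335*(-1/275))*((25/2)*(-4)) = (67/55)*(-50) = -670/11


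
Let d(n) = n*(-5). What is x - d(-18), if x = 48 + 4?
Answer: -38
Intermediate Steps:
x = 52
d(n) = -5*n
x - d(-18) = 52 - (-5)*(-18) = 52 - 1*90 = 52 - 90 = -38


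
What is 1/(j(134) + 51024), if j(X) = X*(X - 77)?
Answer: 1/58662 ≈ 1.7047e-5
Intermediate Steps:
j(X) = X*(-77 + X)
1/(j(134) + 51024) = 1/(134*(-77 + 134) + 51024) = 1/(134*57 + 51024) = 1/(7638 + 51024) = 1/58662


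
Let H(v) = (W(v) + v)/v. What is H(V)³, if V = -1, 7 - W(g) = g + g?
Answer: -512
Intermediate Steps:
W(g) = 7 - 2*g (W(g) = 7 - (g + g) = 7 - 2*g)
H(v) = (7 - v)/v (H(v) = ((7 - 2*v) + v)/v = (7 - v)/v)
H(V)³ = ((7 - 1*(-1))/(-1))³ = (-(7 + 1))³ = (-1*8)³ = (-8)³ = -512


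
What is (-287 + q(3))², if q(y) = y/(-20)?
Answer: 32982049/400 ≈ 82455.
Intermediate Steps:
q(y) = -y/20 (q(y) = y*(-1/20) = -y/20)
(-287 + q(3))² = (-287 - 1/20*3)² = (-287 - 3/20)² = (-5743/20)² = 32982049/400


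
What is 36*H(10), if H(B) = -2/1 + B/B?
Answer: -36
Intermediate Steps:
H(B) = -1 (H(B) = -2*1 + 1 = -2 + 1 = -1)
36*H(10) = 36*(-1) = -36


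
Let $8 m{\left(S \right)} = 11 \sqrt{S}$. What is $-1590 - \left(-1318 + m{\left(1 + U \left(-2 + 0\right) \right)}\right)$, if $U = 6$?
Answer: $-272 - \frac{11 i \sqrt{11}}{8} \approx -272.0 - 4.5604 i$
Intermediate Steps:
$m{\left(S \right)} = \frac{11 \sqrt{S}}{8}$
$-1590 - \left(-1318 + m{\left(1 + U \left(-2 + 0\right) \right)}\right) = -1590 + \left(1318 - \frac{11 \sqrt{1 + 6 \left(-2 + 0\right)}}{8}\right) = -1590 + \left(1318 - \frac{11 \sqrt{1 + 6 \left(-2\right)}}{8}\right) = -1590 + \left(1318 - \frac{11 \sqrt{1 - 12}}{8}\right) = -1590 + \left(1318 - \frac{11 \sqrt{-11}}{8}\right) = -1590 + \left(1318 - \frac{11 i \sqrt{11}}{8}\right) = -272 - \frac{11 i \sqrt{11}}{8}$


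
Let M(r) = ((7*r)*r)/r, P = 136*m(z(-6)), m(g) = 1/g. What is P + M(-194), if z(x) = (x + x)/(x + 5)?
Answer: -4040/3 ≈ -1346.7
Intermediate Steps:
z(x) = 2*x/(5 + x) (z(x) = (2*x)/(5 + x) = 2*x/(5 + x))
P = 34/3 (P = 136/((2*(-6)/(5 - 6))) = 136/((2*(-6)/(-1))) = 136/((2*(-6)*(-1))) = 136/12 = 136*(1/12) = 34/3 ≈ 11.333)
M(r) = 7*r (M(r) = (7*r²)/r = 7*r)
P + M(-194) = 34/3 + 7*(-194) = 34/3 - 1358 = -4040/3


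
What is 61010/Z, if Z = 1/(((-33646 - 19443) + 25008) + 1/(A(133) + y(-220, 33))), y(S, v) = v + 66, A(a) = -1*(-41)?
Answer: -23985099239/14 ≈ -1.7132e+9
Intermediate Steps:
A(a) = 41
y(S, v) = 66 + v
Z = -140/3931339 (Z = 1/(((-33646 - 19443) + 25008) + 1/(41 + (66 + 33))) = 1/((-53089 + 25008) + 1/(41 + 99)) = 1/(-28081 + 1/140) = 1/(-3931339/140) = -140/3931339 ≈ -3.5611e-5)
61010/Z = 61010/(-140/3931339) = 61010*(-3931339/140) = -23985099239/14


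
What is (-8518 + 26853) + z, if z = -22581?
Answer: -4246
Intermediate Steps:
(-8518 + 26853) + z = (-8518 + 26853) - 22581 = 18335 - 22581 = -4246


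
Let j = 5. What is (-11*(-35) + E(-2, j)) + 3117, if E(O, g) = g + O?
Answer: 3505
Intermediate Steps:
E(O, g) = O + g
(-11*(-35) + E(-2, j)) + 3117 = (-11*(-35) + (-2 + 5)) + 3117 = (385 + 3) + 3117 = 388 + 3117 = 3505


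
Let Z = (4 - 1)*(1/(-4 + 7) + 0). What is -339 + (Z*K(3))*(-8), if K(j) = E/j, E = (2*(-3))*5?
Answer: -259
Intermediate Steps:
E = -30 (E = -6*5 = -30)
Z = 1 (Z = 3*(1/3 + 0) = 3*(1/3) = 1)
K(j) = -30/j
-339 + (Z*K(3))*(-8) = -339 + (1*(-30/3))*(-8) = -339 + (1*(-30*1/3))*(-8) = -339 + (1*(-10))*(-8) = -339 - 10*(-8) = -339 + 80 = -259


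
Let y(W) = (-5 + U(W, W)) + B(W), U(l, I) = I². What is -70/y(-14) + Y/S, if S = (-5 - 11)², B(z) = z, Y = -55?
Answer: -27655/45312 ≈ -0.61032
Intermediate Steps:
S = 256 (S = (-16)² = 256)
y(W) = -5 + W + W² (y(W) = (-5 + W²) + W = -5 + W + W²)
-70/y(-14) + Y/S = -70/(-5 - 14 + (-14)²) - 55/256 = -70/(-5 - 14 + 196) - 55*1/256 = -70/177 - 55/256 = -27655/45312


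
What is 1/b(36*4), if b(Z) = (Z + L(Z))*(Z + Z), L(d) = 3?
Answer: 1/42336 ≈ 2.3621e-5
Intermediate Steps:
b(Z) = 2*Z*(3 + Z) (b(Z) = (Z + 3)*(Z + Z) = (3 + Z)*(2*Z) = 2*Z*(3 + Z))
1/b(36*4) = 1/(2*(36*4)*(3 + 36*4)) = 1/(2*144*(3 + 144)) = 1/(2*144*147) = 1/42336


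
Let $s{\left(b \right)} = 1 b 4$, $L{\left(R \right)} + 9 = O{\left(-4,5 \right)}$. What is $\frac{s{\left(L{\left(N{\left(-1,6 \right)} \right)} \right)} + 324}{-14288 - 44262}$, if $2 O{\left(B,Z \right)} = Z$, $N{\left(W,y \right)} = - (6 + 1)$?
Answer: $- \frac{149}{29275} \approx -0.0050897$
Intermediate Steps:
$N{\left(W,y \right)} = -7$ ($N{\left(W,y \right)} = \left(-1\right) 7 = -7$)
$O{\left(B,Z \right)} = \frac{Z}{2}$
$L{\left(R \right)} = - \frac{13}{2}$ ($L{\left(R \right)} = -9 + \frac{1}{2} \cdot 5 = -9 + \frac{5}{2} = - \frac{13}{2}$)
$s{\left(b \right)} = 4 b$ ($s{\left(b \right)} = b 4 = 4 b$)
$\frac{s{\left(L{\left(N{\left(-1,6 \right)} \right)} \right)} + 324}{-14288 - 44262} = \frac{4 \left(- \frac{13}{2}\right) + 324}{-14288 - 44262} = \frac{-26 + 324}{-58550} = 298 \left(- \frac{1}{58550}\right) = - \frac{149}{29275}$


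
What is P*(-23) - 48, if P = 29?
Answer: -715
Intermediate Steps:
P*(-23) - 48 = 29*(-23) - 48 = -667 - 48 = -715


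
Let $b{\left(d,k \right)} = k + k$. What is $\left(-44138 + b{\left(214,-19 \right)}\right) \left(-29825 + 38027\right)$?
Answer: $-362331552$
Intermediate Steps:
$b{\left(d,k \right)} = 2 k$
$\left(-44138 + b{\left(214,-19 \right)}\right) \left(-29825 + 38027\right) = \left(-44138 + 2 \left(-19\right)\right) \left(-29825 + 38027\right) = \left(-44138 - 38\right) 8202 = \left(-44176\right) 8202 = -362331552$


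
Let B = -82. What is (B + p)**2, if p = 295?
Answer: 45369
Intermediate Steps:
(B + p)**2 = (-82 + 295)**2 = 213**2 = 45369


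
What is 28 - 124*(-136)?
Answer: 16892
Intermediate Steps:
28 - 124*(-136) = 28 + 16864 = 16892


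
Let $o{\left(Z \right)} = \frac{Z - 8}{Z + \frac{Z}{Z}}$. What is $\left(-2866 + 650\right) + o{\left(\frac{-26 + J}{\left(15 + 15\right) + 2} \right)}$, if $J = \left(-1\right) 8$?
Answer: $-2071$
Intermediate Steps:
$J = -8$
$o{\left(Z \right)} = \frac{-8 + Z}{1 + Z}$ ($o{\left(Z \right)} = \frac{-8 + Z}{Z + 1} = \frac{-8 + Z}{1 + Z}$)
$\left(-2866 + 650\right) + o{\left(\frac{-26 + J}{\left(15 + 15\right) + 2} \right)} = \left(-2866 + 650\right) + \frac{-8 + \frac{-26 - 8}{\left(15 + 15\right) + 2}}{1 + \frac{-26 - 8}{\left(15 + 15\right) + 2}} = -2216 + \frac{-8 - \frac{34}{30 + 2}}{1 - \frac{34}{30 + 2}} = -2216 + \frac{-8 - \frac{34}{32}}{1 - \frac{34}{32}} = -2216 + \frac{-8 - \frac{17}{16}}{1 - \frac{17}{16}} = -2216 + \frac{1}{- \frac{1}{16}} \left(- \frac{145}{16}\right) = -2216 - -145 = -2216 + 145 = -2071$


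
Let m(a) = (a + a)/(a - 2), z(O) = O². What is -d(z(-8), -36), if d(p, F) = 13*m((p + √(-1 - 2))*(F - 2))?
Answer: 494*(-√3 + 64*I)/(-1217*I + 19*√3) ≈ -25.979 - 0.00057728*I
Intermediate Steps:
m(a) = 2*a/(-2 + a) (m(a) = (2*a)/(-2 + a) = 2*a/(-2 + a))
d(p, F) = 26*(-2 + F)*(p + I*√3)/(-2 + (-2 + F)*(p + I*√3)) (d(p, F) = 13*(2*((p + √(-1 - 2))*(F - 2))/(-2 + (p + √(-1 - 2))*(F - 2))) = 13*(2*((p + √(-3))*(-2 + F))/(-2 + (p + √(-3))*(-2 + F))) = 13*(2*((p + I*√3)*(-2 + F))/(-2 + (p + I*√3)*(-2 + F))) = 13*(2*((-2 + F)*(p + I*√3))/(-2 + (-2 + F)*(p + I*√3))) = 13*(2*(-2 + F)*(p + I*√3)/(-2 + (-2 + F)*(p + I*√3))) = 26*(-2 + F)*(p + I*√3)/(-2 + (-2 + F)*(p + I*√3)))
-d(z(-8), -36) = -26*(2*(-8)² - 1*(-36)*(-8)² + 2*I*√3 - 1*I*(-36)*√3)/(2 + 2*(-8)² - 1*(-36)*(-8)² + 2*I*√3 - 1*I*(-36)*√3) = -26*(2*64 - 1*(-36)*64 + 2*I*√3 + 36*I*√3)/(2 + 2*64 - 1*(-36)*64 + 2*I*√3 + 36*I*√3) = -26*(128 + 2304 + 2*I*√3 + 36*I*√3)/(2 + 128 + 2304 + 2*I*√3 + 36*I*√3) = -26*(2432 + 38*I*√3)/(2434 + 38*I*√3)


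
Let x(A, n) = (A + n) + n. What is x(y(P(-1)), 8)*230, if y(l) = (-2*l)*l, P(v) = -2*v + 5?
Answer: -18860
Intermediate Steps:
P(v) = 5 - 2*v
y(l) = -2*l²
x(A, n) = A + 2*n
x(y(P(-1)), 8)*230 = (-2*(5 - 2*(-1))² + 2*8)*230 = (-2*(5 + 2)² + 16)*230 = (-2*7² + 16)*230 = (-2*49 + 16)*230 = (-98 + 16)*230 = -82*230 = -18860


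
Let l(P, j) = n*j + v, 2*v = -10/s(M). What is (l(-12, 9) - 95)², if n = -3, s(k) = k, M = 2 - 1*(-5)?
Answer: 737881/49 ≈ 15059.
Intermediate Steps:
M = 7 (M = 2 + 5 = 7)
v = -5/7 (v = (-10/7)/2 = (-10*⅐)/2 = (½)*(-10/7) = -5/7 ≈ -0.71429)
l(P, j) = -5/7 - 3*j (l(P, j) = -3*j - 5/7 = -5/7 - 3*j)
(l(-12, 9) - 95)² = ((-5/7 - 3*9) - 95)² = ((-5/7 - 27) - 95)² = (-194/7 - 95)² = (-859/7)² = 737881/49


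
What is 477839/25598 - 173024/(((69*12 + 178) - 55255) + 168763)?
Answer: 25145093447/1465664686 ≈ 17.156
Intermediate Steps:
477839/25598 - 173024/(((69*12 + 178) - 55255) + 168763) = 477839*(1/25598) - 173024/(((828 + 178) - 55255) + 168763) = 477839/25598 - 173024/((1006 - 55255) + 168763) = 477839/25598 - 173024/(-54249 + 168763) = 477839/25598 - 173024/114514 = 477839/25598 - 173024*1/114514 = 477839/25598 - 86512/57257 = 25145093447/1465664686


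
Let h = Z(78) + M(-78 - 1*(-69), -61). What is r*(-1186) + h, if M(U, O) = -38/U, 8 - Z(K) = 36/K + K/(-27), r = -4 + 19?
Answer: -2079716/117 ≈ -17775.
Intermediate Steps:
r = 15
Z(K) = 8 - 36/K + K/27 (Z(K) = 8 - (36/K + K/(-27)) = 8 - (36/K + K*(-1/27)) = 8 - (36/K - K/27) = 8 + (-36/K + K/27) = 8 - 36/K + K/27)
h = 1714/117 (h = (8 - 36/78 + (1/27)*78) - 38/(-78 - 1*(-69)) = (8 - 36*1/78 + 26/9) - 38/(-78 + 69) = (8 - 6/13 + 26/9) - 38/(-9) = 1220/117 - 38*(-⅑) = 1220/117 + 38/9 = 1714/117 ≈ 14.650)
r*(-1186) + h = 15*(-1186) + 1714/117 = -17790 + 1714/117 = -2079716/117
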